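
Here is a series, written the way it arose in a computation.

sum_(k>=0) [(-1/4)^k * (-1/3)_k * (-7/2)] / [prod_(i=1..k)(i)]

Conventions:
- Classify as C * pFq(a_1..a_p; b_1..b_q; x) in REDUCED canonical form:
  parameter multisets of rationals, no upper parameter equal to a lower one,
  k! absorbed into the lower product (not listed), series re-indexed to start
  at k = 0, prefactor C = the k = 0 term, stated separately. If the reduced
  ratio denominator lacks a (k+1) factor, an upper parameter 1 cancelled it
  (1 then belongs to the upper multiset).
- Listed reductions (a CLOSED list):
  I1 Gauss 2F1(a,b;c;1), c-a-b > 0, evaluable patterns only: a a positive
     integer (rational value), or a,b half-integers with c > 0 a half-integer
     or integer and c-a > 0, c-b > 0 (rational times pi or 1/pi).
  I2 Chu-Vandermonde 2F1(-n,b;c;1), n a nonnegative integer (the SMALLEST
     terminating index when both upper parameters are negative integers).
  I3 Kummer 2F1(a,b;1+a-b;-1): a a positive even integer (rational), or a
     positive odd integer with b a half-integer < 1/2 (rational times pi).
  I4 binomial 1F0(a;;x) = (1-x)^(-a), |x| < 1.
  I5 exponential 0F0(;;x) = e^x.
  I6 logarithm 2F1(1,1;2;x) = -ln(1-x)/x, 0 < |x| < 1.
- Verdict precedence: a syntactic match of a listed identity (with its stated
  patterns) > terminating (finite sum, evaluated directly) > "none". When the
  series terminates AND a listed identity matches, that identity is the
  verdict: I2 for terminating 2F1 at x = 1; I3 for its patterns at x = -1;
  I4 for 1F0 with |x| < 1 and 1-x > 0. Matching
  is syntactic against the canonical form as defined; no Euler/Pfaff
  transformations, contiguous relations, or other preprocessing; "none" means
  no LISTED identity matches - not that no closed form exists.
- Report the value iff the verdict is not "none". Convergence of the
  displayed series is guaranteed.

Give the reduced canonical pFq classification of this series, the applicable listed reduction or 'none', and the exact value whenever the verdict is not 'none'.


Reduced: x = -1/4, 1F0, upper = {-1/3}, lower = {-}, C = -7/2. Verdict: the binomial series (I4) applies (the 1F0 binomial series: exponent 1/3, x = -1/4). Its exact value is (-7/2) * (5/4)^(1/3).

Structural cue: x = (-1/4) and the product of the first k integers (prefactor -7/2) is k!.
Step ratio: r(k) = (-1/4) * (k-1/3) / [(k+1)] - rational in k. x = (-1/4); t_0 = -7/2; negate the roots.


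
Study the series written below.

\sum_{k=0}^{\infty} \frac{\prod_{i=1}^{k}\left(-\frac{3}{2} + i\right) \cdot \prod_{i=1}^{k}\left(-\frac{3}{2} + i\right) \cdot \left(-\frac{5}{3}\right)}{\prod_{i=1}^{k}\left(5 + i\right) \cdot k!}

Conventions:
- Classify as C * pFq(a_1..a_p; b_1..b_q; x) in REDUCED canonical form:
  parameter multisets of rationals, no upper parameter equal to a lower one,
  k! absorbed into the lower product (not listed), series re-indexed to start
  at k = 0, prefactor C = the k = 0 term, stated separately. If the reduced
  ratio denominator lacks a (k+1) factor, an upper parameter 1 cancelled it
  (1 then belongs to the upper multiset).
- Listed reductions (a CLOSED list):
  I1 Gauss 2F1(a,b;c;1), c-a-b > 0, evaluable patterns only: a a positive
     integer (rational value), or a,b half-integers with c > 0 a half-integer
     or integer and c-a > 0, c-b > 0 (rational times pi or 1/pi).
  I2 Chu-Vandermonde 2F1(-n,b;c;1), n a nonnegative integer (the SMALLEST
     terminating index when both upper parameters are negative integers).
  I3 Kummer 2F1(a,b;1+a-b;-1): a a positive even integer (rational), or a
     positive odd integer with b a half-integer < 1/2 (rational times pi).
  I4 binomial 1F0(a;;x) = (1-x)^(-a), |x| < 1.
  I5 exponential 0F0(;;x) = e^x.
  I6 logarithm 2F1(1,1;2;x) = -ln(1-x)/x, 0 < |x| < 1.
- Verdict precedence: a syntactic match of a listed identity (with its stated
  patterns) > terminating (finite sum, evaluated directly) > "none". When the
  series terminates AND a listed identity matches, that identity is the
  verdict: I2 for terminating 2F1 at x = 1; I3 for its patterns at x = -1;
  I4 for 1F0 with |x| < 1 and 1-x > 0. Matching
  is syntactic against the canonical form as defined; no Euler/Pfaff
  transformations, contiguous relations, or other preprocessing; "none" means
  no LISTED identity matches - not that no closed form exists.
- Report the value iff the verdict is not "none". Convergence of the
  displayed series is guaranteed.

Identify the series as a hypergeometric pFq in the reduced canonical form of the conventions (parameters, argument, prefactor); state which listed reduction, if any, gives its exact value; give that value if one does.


Classification (C = -\frac{5}{3}): 2F1 with upper {-\frac{1}{2}, -\frac{1}{2}}, lower {6}, argument x = 1. Verdict at x = 1: Gauss (I1, half-integer pattern) matches (x = 1; upper {-\frac{1}{2}, -\frac{1}{2}} half-integers, c = 6 in the evaluable pattern). Its exact value is \left(-\frac{2621440}{480249}\right) / \pi.

First insight: t_0 = -\frac{5}{3} here, and the lower running product (prefactor -5/3) is a rising factorial.
Term ratio: r(k) = 1 * (k-\frac{1}{2}) (k-\frac{1}{2}) / [(k+6) (k+1)] - poly over poly, x = 1 from leading terms; C = -\frac{5}{3} at k = 0.


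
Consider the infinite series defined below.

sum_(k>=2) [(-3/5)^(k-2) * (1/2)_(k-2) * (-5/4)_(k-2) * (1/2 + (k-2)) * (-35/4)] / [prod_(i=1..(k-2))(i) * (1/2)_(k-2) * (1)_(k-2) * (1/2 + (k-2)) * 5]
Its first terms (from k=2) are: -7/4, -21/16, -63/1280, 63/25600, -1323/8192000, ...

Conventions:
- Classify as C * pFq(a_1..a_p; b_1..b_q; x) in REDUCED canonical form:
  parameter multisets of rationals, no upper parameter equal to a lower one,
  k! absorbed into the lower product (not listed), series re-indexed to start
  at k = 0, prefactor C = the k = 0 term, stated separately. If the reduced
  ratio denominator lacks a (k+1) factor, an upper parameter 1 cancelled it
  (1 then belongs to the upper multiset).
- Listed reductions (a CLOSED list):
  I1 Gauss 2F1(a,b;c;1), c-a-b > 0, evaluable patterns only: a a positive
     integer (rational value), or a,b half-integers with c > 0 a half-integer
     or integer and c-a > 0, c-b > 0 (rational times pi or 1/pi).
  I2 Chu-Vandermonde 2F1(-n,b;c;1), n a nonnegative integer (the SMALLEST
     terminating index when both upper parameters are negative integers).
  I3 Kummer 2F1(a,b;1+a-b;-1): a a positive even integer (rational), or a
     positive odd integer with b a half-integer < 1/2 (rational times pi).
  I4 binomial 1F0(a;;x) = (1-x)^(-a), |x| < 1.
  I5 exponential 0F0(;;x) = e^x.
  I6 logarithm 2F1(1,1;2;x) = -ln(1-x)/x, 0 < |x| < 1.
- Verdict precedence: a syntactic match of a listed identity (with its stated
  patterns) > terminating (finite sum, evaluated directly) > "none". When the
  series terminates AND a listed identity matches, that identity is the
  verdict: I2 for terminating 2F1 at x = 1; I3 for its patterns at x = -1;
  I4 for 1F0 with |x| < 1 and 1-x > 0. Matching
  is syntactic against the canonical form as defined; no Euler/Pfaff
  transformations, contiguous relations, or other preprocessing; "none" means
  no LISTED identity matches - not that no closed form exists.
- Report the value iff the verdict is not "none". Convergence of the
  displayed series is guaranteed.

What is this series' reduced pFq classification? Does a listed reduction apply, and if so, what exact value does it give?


Structural cue: x = (-3/5) and the parameter 1/2 appears in both the upper and lower lists and cancels (alongside the other common factor).
Adjacent-term ratio: r(k) = (-3/5) * (k-5/4) / [(k+1) (k+1)] - rational; roots negated = parameters, x = (-3/5), C = -7/4.

With C = -7/4: the canonical form is 1F1(-5/4; 1; -3/5). Verdict: none. No listed pattern accepts 1F1(-5/4; 1; -3/5).


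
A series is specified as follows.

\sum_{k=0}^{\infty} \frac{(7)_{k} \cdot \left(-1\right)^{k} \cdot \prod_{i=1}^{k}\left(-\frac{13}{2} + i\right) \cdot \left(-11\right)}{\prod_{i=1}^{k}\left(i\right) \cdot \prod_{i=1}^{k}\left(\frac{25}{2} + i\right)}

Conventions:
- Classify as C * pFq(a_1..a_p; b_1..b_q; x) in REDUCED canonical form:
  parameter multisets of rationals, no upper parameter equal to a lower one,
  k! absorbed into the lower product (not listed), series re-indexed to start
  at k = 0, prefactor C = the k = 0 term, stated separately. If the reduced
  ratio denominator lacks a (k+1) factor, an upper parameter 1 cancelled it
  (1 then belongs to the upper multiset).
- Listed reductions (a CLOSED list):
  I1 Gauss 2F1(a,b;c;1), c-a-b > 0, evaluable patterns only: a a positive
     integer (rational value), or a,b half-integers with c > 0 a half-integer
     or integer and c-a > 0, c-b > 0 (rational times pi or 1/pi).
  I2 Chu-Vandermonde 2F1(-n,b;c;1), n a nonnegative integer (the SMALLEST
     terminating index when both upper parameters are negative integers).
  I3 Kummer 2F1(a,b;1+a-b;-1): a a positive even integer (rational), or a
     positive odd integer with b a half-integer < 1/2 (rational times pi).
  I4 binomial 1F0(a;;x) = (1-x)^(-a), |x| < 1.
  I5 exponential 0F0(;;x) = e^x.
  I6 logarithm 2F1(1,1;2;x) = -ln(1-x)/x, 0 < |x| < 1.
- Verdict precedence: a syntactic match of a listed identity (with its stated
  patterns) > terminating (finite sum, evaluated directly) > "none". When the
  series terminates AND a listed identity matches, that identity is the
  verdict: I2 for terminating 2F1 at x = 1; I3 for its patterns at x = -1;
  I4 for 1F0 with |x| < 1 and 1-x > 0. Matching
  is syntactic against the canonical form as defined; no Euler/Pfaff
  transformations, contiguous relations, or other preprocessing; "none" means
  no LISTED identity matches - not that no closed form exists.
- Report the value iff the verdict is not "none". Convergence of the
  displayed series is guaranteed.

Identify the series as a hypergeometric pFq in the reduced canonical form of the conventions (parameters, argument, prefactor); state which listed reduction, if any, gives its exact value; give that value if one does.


The series (x = -1) is 2F1: upper {-\frac{11}{2}, 7}, lower {\frac{27}{2}}, prefactor -11. Verdict at x = -1: Kummer (I3) matches (x = -1; c = \frac{27}{2} equals 1+a-b for upper {-\frac{11}{2}, 7}: listed pattern). Sum: \left(-\frac{10225089875}{268435456}\right) \cdot \pi.

First insight: from the first term -11: the lower running product (C = -11) is a rising factorial.
Adjacent-term ratio: r(k) = -1 * (k-\frac{11}{2}) (k+7) / [(k+\frac{27}{2}) (k+1)] - rational in k, leading ratio -1; with t_0 = -11, classification follows.


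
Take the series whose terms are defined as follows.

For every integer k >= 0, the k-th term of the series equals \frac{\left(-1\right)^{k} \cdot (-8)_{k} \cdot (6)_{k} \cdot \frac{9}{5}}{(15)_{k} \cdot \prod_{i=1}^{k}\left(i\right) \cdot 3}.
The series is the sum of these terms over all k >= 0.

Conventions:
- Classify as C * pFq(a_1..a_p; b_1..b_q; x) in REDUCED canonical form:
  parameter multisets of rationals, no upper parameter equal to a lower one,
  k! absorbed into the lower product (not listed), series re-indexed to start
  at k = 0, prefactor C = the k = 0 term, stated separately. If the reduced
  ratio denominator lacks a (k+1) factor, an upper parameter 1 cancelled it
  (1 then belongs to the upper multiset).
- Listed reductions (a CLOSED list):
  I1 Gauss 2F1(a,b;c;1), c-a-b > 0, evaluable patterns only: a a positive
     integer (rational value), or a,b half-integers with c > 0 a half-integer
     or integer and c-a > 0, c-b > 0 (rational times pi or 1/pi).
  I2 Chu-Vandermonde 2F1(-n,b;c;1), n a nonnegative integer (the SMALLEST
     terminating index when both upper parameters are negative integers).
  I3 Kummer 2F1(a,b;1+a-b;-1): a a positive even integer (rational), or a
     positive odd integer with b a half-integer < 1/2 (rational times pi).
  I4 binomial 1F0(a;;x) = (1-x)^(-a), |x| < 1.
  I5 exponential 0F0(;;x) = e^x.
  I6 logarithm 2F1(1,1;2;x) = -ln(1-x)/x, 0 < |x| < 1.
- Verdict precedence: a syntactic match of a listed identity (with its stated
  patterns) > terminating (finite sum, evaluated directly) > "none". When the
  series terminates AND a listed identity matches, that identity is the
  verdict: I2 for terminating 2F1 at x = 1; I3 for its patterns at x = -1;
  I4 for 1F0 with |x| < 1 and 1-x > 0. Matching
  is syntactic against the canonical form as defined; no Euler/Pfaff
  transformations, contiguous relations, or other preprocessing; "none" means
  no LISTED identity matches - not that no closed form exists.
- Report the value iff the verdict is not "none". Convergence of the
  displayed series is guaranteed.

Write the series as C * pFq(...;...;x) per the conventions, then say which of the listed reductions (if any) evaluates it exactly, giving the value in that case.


x = -1 here; the reduced form reads 2F1, upper {-8, 6}, lower {15}, C = \frac{3}{5}. Verdict: this is Kummer's theorem (I3) (x = -1; c = 15 equals 1+a-b for upper {-8, 6}: listed pattern). Hence: \frac{273}{25}.

The tell: t_0 = \frac{3}{5} here, and the product of the first k integers (C = 3/5, x = -1) is k!.
Step ratio: r(k) = -1 * (k-8) (k+6) / [(k+15) (k+1)] - rational; roots negated = parameters, x = -1, C = \frac{3}{5}.


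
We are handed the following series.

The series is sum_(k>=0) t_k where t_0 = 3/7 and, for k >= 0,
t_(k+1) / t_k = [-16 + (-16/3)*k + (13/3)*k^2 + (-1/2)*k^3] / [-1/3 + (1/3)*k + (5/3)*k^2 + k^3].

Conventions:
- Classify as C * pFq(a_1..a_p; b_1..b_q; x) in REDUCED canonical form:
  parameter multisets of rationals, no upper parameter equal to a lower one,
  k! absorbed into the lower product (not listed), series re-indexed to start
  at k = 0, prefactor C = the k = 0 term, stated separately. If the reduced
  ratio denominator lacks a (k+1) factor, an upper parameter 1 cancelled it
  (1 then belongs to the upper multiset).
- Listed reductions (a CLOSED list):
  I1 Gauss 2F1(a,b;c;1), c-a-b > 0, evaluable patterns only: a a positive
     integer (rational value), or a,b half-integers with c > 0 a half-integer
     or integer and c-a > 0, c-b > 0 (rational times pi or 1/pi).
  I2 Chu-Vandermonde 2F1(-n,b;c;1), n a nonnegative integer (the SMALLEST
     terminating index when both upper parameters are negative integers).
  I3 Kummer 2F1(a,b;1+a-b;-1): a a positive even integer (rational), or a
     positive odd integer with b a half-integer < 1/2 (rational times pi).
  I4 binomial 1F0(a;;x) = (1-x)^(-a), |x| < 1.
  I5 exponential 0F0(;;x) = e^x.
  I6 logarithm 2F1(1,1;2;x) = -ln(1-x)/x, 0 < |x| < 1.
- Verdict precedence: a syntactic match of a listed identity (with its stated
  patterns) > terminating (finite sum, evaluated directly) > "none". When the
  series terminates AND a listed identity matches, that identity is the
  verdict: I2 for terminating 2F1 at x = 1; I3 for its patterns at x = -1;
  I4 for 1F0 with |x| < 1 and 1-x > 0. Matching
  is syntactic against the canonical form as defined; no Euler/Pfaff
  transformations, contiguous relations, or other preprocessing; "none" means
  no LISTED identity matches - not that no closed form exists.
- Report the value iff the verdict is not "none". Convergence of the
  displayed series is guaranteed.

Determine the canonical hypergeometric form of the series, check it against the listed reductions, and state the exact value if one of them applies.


x = -1/2 here; the reduced form reads 3F2, upper {-6, -4, 4/3}, lower {-1/3, 1}, C = 3/7. Verdict: terminating - upper parameter -4 makes this a finite sum (last index 4), evaluated exactly. Exact value: -393/32.

Structural cue: from the first term 3/7: roots of the ratio polynomials (C = 3/7, x = -1/2) are the negated parameters.
Step ratio: r(k) = (-1/2) * (k-6) (k-4) (k+4/3) / [(k-1/3) (k+1) (k+1)] ; factor over Q: parameters, x = (-1/2), and C = 3/7.


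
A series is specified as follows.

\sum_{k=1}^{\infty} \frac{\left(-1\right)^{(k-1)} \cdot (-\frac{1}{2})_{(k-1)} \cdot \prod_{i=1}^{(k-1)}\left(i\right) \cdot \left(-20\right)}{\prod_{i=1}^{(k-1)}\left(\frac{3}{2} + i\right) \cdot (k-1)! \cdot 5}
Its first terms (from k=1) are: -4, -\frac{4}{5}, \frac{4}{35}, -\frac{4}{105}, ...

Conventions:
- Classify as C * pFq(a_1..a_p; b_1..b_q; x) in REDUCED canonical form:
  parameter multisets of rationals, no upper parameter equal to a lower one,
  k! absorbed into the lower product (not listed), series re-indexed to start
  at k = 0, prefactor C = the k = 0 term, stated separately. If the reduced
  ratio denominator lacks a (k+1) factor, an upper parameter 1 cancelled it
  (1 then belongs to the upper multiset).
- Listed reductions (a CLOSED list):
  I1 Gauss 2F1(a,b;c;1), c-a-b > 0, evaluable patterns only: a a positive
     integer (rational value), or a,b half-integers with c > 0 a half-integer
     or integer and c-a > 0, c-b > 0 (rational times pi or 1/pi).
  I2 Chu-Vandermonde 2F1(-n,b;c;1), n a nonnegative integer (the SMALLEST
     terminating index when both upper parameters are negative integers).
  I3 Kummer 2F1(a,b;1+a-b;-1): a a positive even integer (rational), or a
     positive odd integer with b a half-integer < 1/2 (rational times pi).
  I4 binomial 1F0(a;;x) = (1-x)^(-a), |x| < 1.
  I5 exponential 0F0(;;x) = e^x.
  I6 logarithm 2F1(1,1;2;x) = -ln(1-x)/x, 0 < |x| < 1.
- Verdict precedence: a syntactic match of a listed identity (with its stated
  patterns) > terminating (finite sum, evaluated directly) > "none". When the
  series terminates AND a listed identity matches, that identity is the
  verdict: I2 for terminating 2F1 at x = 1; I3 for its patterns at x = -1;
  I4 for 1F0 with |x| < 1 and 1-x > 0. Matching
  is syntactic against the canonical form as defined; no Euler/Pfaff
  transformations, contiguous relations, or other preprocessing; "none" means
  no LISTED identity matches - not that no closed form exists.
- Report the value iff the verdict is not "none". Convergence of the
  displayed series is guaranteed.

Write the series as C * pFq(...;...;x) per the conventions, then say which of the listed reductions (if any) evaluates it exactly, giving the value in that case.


The series (x = -1) is 2F1: upper {-\frac{1}{2}, 1}, lower {\frac{5}{2}}, prefactor -4. Verdict: Kummer's theorem (I3) matches (x = -1; c = \frac{5}{2} equals 1+a-b for upper {-\frac{1}{2}, 1}: listed pattern). Its exact value is \left(-\frac{3}{2}\right) \cdot \pi.

The tell: t_0 = -4 here, and the lower running product (C = -4, x = -1) is a rising factorial.
Step ratio: r(k) = -1 * (k-\frac{1}{2}) (k+1) / [(k+\frac{5}{2}) (k+1)] ; factor over Q: parameters, x = -1, and C = -4.


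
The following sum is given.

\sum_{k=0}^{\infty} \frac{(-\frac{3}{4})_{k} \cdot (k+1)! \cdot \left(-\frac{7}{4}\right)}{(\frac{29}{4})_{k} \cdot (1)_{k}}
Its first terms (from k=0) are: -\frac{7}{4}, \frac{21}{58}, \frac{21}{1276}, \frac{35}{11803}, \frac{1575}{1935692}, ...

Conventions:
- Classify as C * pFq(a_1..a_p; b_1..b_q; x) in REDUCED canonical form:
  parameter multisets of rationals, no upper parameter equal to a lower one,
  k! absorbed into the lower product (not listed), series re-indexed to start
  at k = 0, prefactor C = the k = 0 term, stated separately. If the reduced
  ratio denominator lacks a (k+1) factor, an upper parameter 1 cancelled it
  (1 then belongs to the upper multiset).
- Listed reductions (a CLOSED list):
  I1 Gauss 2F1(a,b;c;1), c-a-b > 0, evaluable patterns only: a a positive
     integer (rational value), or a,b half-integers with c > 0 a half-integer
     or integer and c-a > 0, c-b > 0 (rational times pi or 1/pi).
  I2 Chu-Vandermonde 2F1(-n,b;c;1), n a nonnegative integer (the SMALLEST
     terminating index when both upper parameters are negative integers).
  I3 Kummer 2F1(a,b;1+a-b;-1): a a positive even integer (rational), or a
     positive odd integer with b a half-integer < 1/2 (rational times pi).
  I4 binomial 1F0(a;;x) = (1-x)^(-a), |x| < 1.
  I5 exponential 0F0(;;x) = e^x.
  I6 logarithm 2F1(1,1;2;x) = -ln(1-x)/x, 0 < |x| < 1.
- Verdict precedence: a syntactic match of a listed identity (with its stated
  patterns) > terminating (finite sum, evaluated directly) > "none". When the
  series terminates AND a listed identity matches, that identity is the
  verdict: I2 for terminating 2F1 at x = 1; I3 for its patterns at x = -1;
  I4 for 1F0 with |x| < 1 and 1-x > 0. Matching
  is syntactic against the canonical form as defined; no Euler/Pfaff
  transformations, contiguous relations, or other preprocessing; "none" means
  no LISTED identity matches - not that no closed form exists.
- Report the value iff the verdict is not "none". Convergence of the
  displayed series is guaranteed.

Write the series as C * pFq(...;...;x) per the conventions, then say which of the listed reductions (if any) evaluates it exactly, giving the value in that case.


The series (x = 1) is 2F1: upper {-\frac{3}{4}, 2}, lower {\frac{29}{4}}, prefactor -\frac{7}{4}. Verdict: Gauss's theorem (I1) applies (x = 1: the Gamma ratio telescopes since c-a-b = 6 > 0 and a = 2 in Z>0). Sum: -\frac{175}{128}.

Structural cue: with t_0 = -\frac{7}{4}, the factorial ratio (C = -7/4, x = 1) (k+a-1)!/(a-1)! is a rising factorial (a)_k.
Consecutive-term ratio: r(k) = 1 * (k-\frac{3}{4}) (k+2) / [(k+\frac{29}{4}) (k+1)] - rational in k, leading ratio 1; with t_0 = -\frac{7}{4}, classification follows.


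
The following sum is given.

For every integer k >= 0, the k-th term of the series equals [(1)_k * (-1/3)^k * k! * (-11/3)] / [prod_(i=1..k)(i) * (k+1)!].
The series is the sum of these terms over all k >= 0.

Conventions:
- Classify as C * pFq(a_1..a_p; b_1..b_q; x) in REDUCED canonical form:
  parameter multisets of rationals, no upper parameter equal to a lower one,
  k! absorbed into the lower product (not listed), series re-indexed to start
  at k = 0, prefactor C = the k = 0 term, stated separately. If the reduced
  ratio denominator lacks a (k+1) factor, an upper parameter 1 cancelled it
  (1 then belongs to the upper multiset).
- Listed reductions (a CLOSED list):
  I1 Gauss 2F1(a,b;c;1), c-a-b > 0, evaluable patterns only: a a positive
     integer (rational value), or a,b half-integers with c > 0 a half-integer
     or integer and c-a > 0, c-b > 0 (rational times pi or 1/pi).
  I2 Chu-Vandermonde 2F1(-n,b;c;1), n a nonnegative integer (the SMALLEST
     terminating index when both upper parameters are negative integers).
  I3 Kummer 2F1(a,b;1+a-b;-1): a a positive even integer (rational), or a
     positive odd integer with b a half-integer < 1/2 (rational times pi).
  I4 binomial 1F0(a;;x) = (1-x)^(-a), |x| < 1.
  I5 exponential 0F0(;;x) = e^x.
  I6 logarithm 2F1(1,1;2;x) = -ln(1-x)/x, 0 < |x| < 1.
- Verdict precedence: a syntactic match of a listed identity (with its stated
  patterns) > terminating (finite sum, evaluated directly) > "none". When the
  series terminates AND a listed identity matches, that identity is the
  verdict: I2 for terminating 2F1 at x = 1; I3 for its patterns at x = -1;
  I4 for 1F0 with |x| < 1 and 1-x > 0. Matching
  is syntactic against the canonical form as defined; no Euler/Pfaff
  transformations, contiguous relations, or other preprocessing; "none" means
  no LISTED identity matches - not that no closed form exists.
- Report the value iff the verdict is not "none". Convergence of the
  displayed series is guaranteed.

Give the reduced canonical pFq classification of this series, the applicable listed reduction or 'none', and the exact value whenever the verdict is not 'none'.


The tell: t_0 = -11/3 here, and the denominator's factorial ratio (C = -11/3) is a lower Pochhammer.
Ratio: r(k) = (-1/3) * (k+1) (k+1) / [(k+2) (k+1)] ; factor over Q: parameters, x = (-1/3), and C = -11/3.

This is -11/3 * 2F1(1, 1; 2; -1/3) in reduced canonical form. Verdict at x = -1/3: logarithm (I6) matches (the logarithm: parameters (1,1;2), x = -1/3). Value: (-11) * ln(4/3).


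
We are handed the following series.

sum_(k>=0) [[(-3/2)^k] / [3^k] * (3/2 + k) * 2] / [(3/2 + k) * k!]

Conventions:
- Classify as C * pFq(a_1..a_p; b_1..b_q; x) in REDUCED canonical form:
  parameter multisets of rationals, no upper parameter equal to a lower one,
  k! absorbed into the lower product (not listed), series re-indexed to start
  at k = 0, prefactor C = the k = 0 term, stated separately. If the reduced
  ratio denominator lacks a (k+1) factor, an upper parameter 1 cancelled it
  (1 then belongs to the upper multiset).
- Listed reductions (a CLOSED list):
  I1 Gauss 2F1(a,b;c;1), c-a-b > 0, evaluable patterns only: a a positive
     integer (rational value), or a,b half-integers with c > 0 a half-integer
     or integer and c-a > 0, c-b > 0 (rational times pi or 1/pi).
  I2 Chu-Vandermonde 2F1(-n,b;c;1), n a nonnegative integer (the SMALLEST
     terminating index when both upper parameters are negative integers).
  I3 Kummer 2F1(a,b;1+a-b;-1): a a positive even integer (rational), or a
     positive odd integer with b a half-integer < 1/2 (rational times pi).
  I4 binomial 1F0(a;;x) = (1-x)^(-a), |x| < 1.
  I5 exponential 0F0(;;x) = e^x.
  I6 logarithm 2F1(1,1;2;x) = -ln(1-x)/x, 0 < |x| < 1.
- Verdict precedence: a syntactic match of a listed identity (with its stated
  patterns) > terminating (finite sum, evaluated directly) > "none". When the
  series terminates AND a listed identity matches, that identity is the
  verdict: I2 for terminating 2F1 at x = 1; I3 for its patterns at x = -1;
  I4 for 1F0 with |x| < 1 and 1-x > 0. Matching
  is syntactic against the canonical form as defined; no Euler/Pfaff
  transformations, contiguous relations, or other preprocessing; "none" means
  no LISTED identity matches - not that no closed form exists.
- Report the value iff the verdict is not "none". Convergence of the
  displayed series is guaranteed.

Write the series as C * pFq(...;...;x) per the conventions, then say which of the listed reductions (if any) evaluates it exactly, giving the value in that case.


This is 2 * 0F0(-; -; -1/2) in reduced canonical form. Verdict: this is the I5 exponential reduction (the 0F0 exponential series at x = -1/2). Hence: 2 * e^(-1/2).

Key observation: t_0 = 2 here, and the two k-th powers (prefactor 2) combine into one argument.
Ratio: r(k) = (-1/2) * 1 / [(k+1)] - rational in k, leading ratio (-1/2); with t_0 = 2, classification follows.


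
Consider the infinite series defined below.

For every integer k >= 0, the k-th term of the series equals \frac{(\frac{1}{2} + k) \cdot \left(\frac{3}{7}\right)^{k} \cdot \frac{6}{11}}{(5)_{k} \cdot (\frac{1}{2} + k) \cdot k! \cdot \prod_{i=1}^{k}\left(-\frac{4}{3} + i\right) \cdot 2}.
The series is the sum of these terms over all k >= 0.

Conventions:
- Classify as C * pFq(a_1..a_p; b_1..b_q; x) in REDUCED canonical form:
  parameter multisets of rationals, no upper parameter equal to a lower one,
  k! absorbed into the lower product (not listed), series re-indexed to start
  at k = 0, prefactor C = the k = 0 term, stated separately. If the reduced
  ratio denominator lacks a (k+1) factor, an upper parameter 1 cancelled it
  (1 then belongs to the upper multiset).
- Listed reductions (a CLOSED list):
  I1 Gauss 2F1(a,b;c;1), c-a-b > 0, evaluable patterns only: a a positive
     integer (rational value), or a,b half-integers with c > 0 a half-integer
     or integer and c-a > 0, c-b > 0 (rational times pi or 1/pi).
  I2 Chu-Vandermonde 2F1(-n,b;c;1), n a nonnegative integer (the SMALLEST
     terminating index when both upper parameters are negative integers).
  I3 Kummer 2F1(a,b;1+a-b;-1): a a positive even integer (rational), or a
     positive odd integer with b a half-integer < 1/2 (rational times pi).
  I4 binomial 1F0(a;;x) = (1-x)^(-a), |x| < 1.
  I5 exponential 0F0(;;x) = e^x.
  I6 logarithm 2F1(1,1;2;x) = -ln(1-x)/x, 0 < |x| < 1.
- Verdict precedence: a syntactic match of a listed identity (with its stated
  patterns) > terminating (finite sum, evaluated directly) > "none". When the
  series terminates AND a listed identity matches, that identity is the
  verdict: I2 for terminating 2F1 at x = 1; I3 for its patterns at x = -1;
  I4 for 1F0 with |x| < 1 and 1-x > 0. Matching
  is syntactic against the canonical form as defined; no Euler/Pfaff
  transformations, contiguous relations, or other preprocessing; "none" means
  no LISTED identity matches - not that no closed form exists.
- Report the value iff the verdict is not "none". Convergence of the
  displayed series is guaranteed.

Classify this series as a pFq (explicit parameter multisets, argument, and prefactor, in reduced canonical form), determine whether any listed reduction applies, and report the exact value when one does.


Prefactor \frac{3}{11}, argument \frac{3}{7}: 0F2 with upper {-} over lower {-\frac{1}{3}, 5}. Verdict: none. No listed pattern accepts 0F2(-; -\frac{1}{3}, 5; \frac{3}{7}).

Key step: with t_0 = \frac{3}{11}, the lower running product (C = 3/11) is a rising factorial.
Adjacent-term ratio: r(k) = \frac{3}{7} * 1 / [(k-\frac{1}{3}) (k+5) (k+1)] - rational; roots negated = parameters, x = \frac{3}{7}, C = \frac{3}{11}.


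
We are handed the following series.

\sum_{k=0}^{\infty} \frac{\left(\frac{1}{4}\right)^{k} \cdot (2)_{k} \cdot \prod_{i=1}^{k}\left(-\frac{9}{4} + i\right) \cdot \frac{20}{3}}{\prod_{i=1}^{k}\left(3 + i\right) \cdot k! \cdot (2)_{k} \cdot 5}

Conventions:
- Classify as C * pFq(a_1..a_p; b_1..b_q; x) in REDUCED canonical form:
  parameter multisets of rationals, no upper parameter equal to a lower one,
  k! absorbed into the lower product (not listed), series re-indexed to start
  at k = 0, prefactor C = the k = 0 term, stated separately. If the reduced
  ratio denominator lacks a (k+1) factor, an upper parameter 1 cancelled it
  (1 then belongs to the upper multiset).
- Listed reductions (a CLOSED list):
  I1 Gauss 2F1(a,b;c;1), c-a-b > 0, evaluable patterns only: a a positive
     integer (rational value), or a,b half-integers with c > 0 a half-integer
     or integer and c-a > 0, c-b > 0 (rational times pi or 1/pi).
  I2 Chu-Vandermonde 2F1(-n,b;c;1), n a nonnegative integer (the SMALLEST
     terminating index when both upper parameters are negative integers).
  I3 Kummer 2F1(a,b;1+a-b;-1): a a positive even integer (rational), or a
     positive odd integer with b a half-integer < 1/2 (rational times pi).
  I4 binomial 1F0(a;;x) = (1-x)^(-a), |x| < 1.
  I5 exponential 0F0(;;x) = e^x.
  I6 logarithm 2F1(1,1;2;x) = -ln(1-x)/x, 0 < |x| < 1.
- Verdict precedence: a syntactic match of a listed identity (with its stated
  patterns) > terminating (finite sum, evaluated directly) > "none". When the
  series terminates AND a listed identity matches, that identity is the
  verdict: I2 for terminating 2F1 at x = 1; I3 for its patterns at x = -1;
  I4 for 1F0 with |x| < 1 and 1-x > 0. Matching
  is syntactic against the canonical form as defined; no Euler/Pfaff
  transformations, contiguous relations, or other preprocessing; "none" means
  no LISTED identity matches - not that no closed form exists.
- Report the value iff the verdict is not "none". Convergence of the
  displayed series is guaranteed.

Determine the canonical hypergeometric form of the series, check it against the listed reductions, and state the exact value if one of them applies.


x = \frac{1}{4} here; the reduced form reads 1F1, upper {-\frac{5}{4}}, lower {4}, C = \frac{4}{3}. Verdict: none (x = \frac{1}{4}): each listed identity misses the multisets {-\frac{5}{4}} ; {4}.

Key step: from the first term \frac{4}{3}: the constant factors (prefactor 4/3) combine into one prefactor.
Adjacent-term ratio: r(k) = \frac{1}{4} * (k-\frac{5}{4}) / [(k+4) (k+1)] - rational in k, leading ratio \frac{1}{4}; with t_0 = \frac{4}{3}, classification follows.


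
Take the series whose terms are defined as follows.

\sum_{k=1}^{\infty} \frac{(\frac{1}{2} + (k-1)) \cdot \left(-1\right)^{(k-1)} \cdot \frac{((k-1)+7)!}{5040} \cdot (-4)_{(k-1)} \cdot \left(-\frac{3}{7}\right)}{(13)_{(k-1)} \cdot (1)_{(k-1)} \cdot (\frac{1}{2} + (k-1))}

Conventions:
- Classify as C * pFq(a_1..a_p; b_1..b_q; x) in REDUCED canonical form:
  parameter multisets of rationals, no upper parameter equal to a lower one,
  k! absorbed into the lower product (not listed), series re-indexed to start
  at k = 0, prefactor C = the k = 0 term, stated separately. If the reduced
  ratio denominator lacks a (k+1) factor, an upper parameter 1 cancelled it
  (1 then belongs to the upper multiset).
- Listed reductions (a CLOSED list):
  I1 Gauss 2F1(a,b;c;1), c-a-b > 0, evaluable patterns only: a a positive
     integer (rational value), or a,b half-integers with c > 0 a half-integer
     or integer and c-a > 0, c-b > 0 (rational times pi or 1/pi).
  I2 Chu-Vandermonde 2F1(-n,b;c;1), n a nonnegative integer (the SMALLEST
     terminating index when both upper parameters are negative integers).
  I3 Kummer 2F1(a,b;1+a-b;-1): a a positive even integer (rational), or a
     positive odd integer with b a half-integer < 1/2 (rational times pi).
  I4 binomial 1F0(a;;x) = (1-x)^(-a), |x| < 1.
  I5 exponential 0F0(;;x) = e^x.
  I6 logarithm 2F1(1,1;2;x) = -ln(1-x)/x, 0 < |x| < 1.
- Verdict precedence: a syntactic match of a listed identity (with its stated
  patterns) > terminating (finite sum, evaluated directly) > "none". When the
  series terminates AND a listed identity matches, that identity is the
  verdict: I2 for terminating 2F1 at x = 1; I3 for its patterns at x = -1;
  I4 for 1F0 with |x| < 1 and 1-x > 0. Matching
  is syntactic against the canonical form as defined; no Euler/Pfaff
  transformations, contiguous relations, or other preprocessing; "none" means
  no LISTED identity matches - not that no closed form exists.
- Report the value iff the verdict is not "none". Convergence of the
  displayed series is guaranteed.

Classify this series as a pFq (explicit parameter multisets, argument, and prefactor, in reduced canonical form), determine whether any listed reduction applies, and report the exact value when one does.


Classification (C = -\frac{3}{7}): 2F1 with upper {-4, 8}, lower {13}, argument x = -1. Verdict: Kummer's theorem (I3) matches (x = -1; c = 13 equals 1+a-b for upper {-4, 8}: listed pattern). Its exact value is -\frac{297}{98}.

Structural cue: x = -1 and the factorial ratio (prefactor -3/7) (k+a-1)!/(a-1)! is a rising factorial (a)_k.
Step ratio: r(k) = -1 * (k-4) (k+8) / [(k+13) (k+1)] - rational in k. x = -1; t_0 = -\frac{3}{7}; negate the roots.


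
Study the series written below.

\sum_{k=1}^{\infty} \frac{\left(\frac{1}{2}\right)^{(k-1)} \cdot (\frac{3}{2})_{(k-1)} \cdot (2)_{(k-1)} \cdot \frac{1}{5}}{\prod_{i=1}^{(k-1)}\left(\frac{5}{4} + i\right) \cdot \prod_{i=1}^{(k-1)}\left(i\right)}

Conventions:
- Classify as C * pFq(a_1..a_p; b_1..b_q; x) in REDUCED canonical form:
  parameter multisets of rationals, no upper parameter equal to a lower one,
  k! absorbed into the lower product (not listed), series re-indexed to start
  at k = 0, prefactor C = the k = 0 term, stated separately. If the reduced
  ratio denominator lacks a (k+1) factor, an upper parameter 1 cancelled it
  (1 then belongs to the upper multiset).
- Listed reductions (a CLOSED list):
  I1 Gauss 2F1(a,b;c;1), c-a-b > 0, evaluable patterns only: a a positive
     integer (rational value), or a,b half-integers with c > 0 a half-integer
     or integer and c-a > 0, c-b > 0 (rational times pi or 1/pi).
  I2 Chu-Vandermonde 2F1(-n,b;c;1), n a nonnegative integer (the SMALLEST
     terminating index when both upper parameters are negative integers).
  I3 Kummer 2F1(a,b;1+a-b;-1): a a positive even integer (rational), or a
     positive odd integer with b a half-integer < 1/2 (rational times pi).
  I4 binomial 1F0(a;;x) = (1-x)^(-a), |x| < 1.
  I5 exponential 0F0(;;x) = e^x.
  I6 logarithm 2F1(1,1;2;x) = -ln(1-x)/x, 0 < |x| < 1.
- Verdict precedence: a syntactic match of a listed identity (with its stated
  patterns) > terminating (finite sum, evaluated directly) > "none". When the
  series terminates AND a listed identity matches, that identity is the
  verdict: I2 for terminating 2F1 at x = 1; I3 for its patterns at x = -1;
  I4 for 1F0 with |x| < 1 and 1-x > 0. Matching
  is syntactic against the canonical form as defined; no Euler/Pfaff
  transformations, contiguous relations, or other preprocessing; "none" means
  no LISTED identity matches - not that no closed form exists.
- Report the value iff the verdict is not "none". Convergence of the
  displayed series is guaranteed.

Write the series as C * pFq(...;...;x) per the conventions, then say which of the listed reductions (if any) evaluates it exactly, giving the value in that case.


At argument \frac{1}{2}: a 2F1 with upper {\frac{3}{2}, 2}, lower {\frac{9}{4}}, scaled by C = \frac{1}{5}. Verdict: none here - no I1-I6 shape fits x = \frac{1}{2} with lower {\frac{9}{4}}.

First insight: with t_0 = \frac{1}{5}, the product of the first k integers (C = 1/5, x = 1/2) is k!.
Adjacent-term ratio: r(k) = \frac{1}{2} * (k+\frac{3}{2}) (k+2) / [(k+\frac{9}{4}) (k+1)] - rational in k. x = \frac{1}{2}; t_0 = \frac{1}{5}; negate the roots.


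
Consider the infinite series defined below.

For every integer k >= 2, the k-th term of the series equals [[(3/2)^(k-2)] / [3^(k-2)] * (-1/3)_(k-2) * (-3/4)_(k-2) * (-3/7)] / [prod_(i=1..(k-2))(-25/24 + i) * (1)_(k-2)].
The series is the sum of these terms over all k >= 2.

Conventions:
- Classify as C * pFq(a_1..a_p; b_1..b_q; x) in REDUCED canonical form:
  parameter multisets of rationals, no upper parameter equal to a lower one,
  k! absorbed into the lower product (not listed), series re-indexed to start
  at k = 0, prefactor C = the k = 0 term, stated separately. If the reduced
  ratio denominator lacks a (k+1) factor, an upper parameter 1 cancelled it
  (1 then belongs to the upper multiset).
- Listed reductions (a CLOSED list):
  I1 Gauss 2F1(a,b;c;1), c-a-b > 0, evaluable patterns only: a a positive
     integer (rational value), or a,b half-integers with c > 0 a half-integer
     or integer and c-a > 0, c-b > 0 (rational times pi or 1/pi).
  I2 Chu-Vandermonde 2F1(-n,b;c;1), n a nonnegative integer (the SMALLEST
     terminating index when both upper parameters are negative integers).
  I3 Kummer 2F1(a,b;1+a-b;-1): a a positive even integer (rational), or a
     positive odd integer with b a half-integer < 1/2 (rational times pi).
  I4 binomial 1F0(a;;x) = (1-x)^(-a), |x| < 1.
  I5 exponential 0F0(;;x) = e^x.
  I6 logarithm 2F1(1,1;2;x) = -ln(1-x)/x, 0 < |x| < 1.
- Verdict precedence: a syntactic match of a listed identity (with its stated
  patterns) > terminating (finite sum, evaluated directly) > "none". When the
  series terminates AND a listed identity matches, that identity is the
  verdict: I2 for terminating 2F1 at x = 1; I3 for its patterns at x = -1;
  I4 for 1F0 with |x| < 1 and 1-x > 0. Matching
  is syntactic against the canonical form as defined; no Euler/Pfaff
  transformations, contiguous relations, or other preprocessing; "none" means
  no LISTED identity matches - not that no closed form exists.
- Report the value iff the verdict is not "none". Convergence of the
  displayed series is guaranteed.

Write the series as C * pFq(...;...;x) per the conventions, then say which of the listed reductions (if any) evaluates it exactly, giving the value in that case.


Canonical form: C = -3/7 times 2F1 with upper {-3/4, -1/3}, lower {-1/24}, x = 1/2. Verdict: none. A 2F1 with upper {-3/4, -1/3} fits none of I1-I6 at x = 1/2; the sum runs forever.

Key observation: x = (1/2) and the two k-th powers (C = -3/7) combine into one argument.
Consecutive-term ratio: r(k) = (1/2) * (k-3/4) (k-1/3) / [(k-1/24) (k+1)] - rational in k, leading ratio (1/2); with t_0 = -3/7, classification follows.


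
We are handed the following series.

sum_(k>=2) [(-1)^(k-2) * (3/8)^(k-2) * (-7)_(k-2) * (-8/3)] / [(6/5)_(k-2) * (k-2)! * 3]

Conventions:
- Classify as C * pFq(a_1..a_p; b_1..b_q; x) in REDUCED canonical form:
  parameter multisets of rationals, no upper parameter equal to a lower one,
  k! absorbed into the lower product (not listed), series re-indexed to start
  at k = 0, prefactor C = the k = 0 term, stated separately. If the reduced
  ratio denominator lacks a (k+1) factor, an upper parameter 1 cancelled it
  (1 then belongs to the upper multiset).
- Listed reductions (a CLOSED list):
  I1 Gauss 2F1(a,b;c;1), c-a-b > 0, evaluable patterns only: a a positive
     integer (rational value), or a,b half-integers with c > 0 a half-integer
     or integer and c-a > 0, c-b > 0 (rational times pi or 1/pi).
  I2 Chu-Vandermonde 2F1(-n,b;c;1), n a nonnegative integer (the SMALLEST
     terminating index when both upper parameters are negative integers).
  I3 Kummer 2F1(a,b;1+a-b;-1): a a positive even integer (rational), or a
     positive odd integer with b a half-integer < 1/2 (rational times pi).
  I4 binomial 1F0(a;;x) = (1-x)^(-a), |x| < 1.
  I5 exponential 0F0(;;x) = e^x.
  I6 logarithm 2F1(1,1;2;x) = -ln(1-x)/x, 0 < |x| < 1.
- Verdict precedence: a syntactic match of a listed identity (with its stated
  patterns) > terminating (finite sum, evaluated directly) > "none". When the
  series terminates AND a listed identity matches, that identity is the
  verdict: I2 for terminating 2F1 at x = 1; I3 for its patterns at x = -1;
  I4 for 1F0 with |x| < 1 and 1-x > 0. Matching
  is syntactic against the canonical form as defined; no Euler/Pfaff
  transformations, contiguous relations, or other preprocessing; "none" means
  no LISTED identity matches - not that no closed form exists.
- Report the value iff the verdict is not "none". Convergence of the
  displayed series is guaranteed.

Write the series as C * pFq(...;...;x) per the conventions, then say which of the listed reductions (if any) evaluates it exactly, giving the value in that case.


With C = -8/9: the canonical form is 1F1(-7; 6/5; -3/8). Verdict: terminating (-7 upstairs). 8 nonzero terms in all; added directly. Sum: -25239102414389/6247365476352.

Key step: t_0 being -8/9, the (-1)^k factor (C = -8/9, x = -3/8) folds into the argument's sign.
Ratio: r(k) = (-3/8) * (k-7) / [(k+6/5) (k+1)] - rational in k. x = (-3/8); t_0 = -8/9; negate the roots.
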